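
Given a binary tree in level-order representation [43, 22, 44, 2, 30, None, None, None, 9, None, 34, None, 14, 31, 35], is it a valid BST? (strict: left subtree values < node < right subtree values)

Level-order array: [43, 22, 44, 2, 30, None, None, None, 9, None, 34, None, 14, 31, 35]
Validate using subtree bounds (lo, hi): at each node, require lo < value < hi,
then recurse left with hi=value and right with lo=value.
Preorder trace (stopping at first violation):
  at node 43 with bounds (-inf, +inf): OK
  at node 22 with bounds (-inf, 43): OK
  at node 2 with bounds (-inf, 22): OK
  at node 9 with bounds (2, 22): OK
  at node 14 with bounds (9, 22): OK
  at node 30 with bounds (22, 43): OK
  at node 34 with bounds (30, 43): OK
  at node 31 with bounds (30, 34): OK
  at node 35 with bounds (34, 43): OK
  at node 44 with bounds (43, +inf): OK
No violation found at any node.
Result: Valid BST


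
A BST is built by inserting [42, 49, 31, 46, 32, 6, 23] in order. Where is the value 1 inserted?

Starting tree (level order): [42, 31, 49, 6, 32, 46, None, None, 23]
Insertion path: 42 -> 31 -> 6
Result: insert 1 as left child of 6
Final tree (level order): [42, 31, 49, 6, 32, 46, None, 1, 23]


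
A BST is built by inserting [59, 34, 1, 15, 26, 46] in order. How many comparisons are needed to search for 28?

Search path for 28: 59 -> 34 -> 1 -> 15 -> 26
Found: False
Comparisons: 5


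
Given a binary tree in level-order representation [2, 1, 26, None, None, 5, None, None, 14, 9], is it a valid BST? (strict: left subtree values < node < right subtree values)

Level-order array: [2, 1, 26, None, None, 5, None, None, 14, 9]
Validate using subtree bounds (lo, hi): at each node, require lo < value < hi,
then recurse left with hi=value and right with lo=value.
Preorder trace (stopping at first violation):
  at node 2 with bounds (-inf, +inf): OK
  at node 1 with bounds (-inf, 2): OK
  at node 26 with bounds (2, +inf): OK
  at node 5 with bounds (2, 26): OK
  at node 14 with bounds (5, 26): OK
  at node 9 with bounds (5, 14): OK
No violation found at any node.
Result: Valid BST


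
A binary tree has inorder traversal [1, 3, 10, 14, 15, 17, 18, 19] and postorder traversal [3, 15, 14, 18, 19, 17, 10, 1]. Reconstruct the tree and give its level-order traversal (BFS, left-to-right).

Inorder:   [1, 3, 10, 14, 15, 17, 18, 19]
Postorder: [3, 15, 14, 18, 19, 17, 10, 1]
Algorithm: postorder visits root last, so walk postorder right-to-left;
each value is the root of the current inorder slice — split it at that
value, recurse on the right subtree first, then the left.
Recursive splits:
  root=1; inorder splits into left=[], right=[3, 10, 14, 15, 17, 18, 19]
  root=10; inorder splits into left=[3], right=[14, 15, 17, 18, 19]
  root=17; inorder splits into left=[14, 15], right=[18, 19]
  root=19; inorder splits into left=[18], right=[]
  root=18; inorder splits into left=[], right=[]
  root=14; inorder splits into left=[], right=[15]
  root=15; inorder splits into left=[], right=[]
  root=3; inorder splits into left=[], right=[]
Reconstructed level-order: [1, 10, 3, 17, 14, 19, 15, 18]


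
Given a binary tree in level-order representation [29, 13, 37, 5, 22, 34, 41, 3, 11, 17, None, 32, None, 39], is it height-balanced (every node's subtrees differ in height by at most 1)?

Tree (level-order array): [29, 13, 37, 5, 22, 34, 41, 3, 11, 17, None, 32, None, 39]
Definition: a tree is height-balanced if, at every node, |h(left) - h(right)| <= 1 (empty subtree has height -1).
Bottom-up per-node check:
  node 3: h_left=-1, h_right=-1, diff=0 [OK], height=0
  node 11: h_left=-1, h_right=-1, diff=0 [OK], height=0
  node 5: h_left=0, h_right=0, diff=0 [OK], height=1
  node 17: h_left=-1, h_right=-1, diff=0 [OK], height=0
  node 22: h_left=0, h_right=-1, diff=1 [OK], height=1
  node 13: h_left=1, h_right=1, diff=0 [OK], height=2
  node 32: h_left=-1, h_right=-1, diff=0 [OK], height=0
  node 34: h_left=0, h_right=-1, diff=1 [OK], height=1
  node 39: h_left=-1, h_right=-1, diff=0 [OK], height=0
  node 41: h_left=0, h_right=-1, diff=1 [OK], height=1
  node 37: h_left=1, h_right=1, diff=0 [OK], height=2
  node 29: h_left=2, h_right=2, diff=0 [OK], height=3
All nodes satisfy the balance condition.
Result: Balanced


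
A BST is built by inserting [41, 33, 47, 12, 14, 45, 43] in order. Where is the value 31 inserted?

Starting tree (level order): [41, 33, 47, 12, None, 45, None, None, 14, 43]
Insertion path: 41 -> 33 -> 12 -> 14
Result: insert 31 as right child of 14
Final tree (level order): [41, 33, 47, 12, None, 45, None, None, 14, 43, None, None, 31]


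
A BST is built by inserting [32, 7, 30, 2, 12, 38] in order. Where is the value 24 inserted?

Starting tree (level order): [32, 7, 38, 2, 30, None, None, None, None, 12]
Insertion path: 32 -> 7 -> 30 -> 12
Result: insert 24 as right child of 12
Final tree (level order): [32, 7, 38, 2, 30, None, None, None, None, 12, None, None, 24]


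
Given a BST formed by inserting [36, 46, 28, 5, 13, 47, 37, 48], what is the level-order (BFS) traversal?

Tree insertion order: [36, 46, 28, 5, 13, 47, 37, 48]
Tree (level-order array): [36, 28, 46, 5, None, 37, 47, None, 13, None, None, None, 48]
BFS from the root, enqueuing left then right child of each popped node:
  queue [36] -> pop 36, enqueue [28, 46], visited so far: [36]
  queue [28, 46] -> pop 28, enqueue [5], visited so far: [36, 28]
  queue [46, 5] -> pop 46, enqueue [37, 47], visited so far: [36, 28, 46]
  queue [5, 37, 47] -> pop 5, enqueue [13], visited so far: [36, 28, 46, 5]
  queue [37, 47, 13] -> pop 37, enqueue [none], visited so far: [36, 28, 46, 5, 37]
  queue [47, 13] -> pop 47, enqueue [48], visited so far: [36, 28, 46, 5, 37, 47]
  queue [13, 48] -> pop 13, enqueue [none], visited so far: [36, 28, 46, 5, 37, 47, 13]
  queue [48] -> pop 48, enqueue [none], visited so far: [36, 28, 46, 5, 37, 47, 13, 48]
Result: [36, 28, 46, 5, 37, 47, 13, 48]


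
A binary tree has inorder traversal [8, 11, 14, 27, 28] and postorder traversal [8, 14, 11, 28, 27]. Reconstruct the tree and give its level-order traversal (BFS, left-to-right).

Inorder:   [8, 11, 14, 27, 28]
Postorder: [8, 14, 11, 28, 27]
Algorithm: postorder visits root last, so walk postorder right-to-left;
each value is the root of the current inorder slice — split it at that
value, recurse on the right subtree first, then the left.
Recursive splits:
  root=27; inorder splits into left=[8, 11, 14], right=[28]
  root=28; inorder splits into left=[], right=[]
  root=11; inorder splits into left=[8], right=[14]
  root=14; inorder splits into left=[], right=[]
  root=8; inorder splits into left=[], right=[]
Reconstructed level-order: [27, 11, 28, 8, 14]


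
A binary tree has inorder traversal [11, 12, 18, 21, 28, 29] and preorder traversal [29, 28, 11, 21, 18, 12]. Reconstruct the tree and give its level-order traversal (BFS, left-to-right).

Inorder:  [11, 12, 18, 21, 28, 29]
Preorder: [29, 28, 11, 21, 18, 12]
Algorithm: preorder visits root first, so consume preorder in order;
for each root, split the current inorder slice at that value into
left-subtree inorder and right-subtree inorder, then recurse.
Recursive splits:
  root=29; inorder splits into left=[11, 12, 18, 21, 28], right=[]
  root=28; inorder splits into left=[11, 12, 18, 21], right=[]
  root=11; inorder splits into left=[], right=[12, 18, 21]
  root=21; inorder splits into left=[12, 18], right=[]
  root=18; inorder splits into left=[12], right=[]
  root=12; inorder splits into left=[], right=[]
Reconstructed level-order: [29, 28, 11, 21, 18, 12]


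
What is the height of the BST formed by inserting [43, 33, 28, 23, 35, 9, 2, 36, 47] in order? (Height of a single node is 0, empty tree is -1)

Insertion order: [43, 33, 28, 23, 35, 9, 2, 36, 47]
Tree (level-order array): [43, 33, 47, 28, 35, None, None, 23, None, None, 36, 9, None, None, None, 2]
Compute height bottom-up (empty subtree = -1):
  height(2) = 1 + max(-1, -1) = 0
  height(9) = 1 + max(0, -1) = 1
  height(23) = 1 + max(1, -1) = 2
  height(28) = 1 + max(2, -1) = 3
  height(36) = 1 + max(-1, -1) = 0
  height(35) = 1 + max(-1, 0) = 1
  height(33) = 1 + max(3, 1) = 4
  height(47) = 1 + max(-1, -1) = 0
  height(43) = 1 + max(4, 0) = 5
Height = 5


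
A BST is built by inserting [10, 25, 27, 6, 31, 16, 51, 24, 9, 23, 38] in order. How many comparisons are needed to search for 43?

Search path for 43: 10 -> 25 -> 27 -> 31 -> 51 -> 38
Found: False
Comparisons: 6


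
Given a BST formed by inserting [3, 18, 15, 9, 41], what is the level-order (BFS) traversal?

Tree insertion order: [3, 18, 15, 9, 41]
Tree (level-order array): [3, None, 18, 15, 41, 9]
BFS from the root, enqueuing left then right child of each popped node:
  queue [3] -> pop 3, enqueue [18], visited so far: [3]
  queue [18] -> pop 18, enqueue [15, 41], visited so far: [3, 18]
  queue [15, 41] -> pop 15, enqueue [9], visited so far: [3, 18, 15]
  queue [41, 9] -> pop 41, enqueue [none], visited so far: [3, 18, 15, 41]
  queue [9] -> pop 9, enqueue [none], visited so far: [3, 18, 15, 41, 9]
Result: [3, 18, 15, 41, 9]


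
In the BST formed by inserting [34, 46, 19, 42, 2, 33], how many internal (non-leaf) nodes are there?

Tree built from: [34, 46, 19, 42, 2, 33]
Tree (level-order array): [34, 19, 46, 2, 33, 42]
Rule: An internal node has at least one child.
Per-node child counts:
  node 34: 2 child(ren)
  node 19: 2 child(ren)
  node 2: 0 child(ren)
  node 33: 0 child(ren)
  node 46: 1 child(ren)
  node 42: 0 child(ren)
Matching nodes: [34, 19, 46]
Count of internal (non-leaf) nodes: 3


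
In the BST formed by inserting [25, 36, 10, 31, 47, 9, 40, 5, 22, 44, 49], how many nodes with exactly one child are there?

Tree built from: [25, 36, 10, 31, 47, 9, 40, 5, 22, 44, 49]
Tree (level-order array): [25, 10, 36, 9, 22, 31, 47, 5, None, None, None, None, None, 40, 49, None, None, None, 44]
Rule: These are nodes with exactly 1 non-null child.
Per-node child counts:
  node 25: 2 child(ren)
  node 10: 2 child(ren)
  node 9: 1 child(ren)
  node 5: 0 child(ren)
  node 22: 0 child(ren)
  node 36: 2 child(ren)
  node 31: 0 child(ren)
  node 47: 2 child(ren)
  node 40: 1 child(ren)
  node 44: 0 child(ren)
  node 49: 0 child(ren)
Matching nodes: [9, 40]
Count of nodes with exactly one child: 2


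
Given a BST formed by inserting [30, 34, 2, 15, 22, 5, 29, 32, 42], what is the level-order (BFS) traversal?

Tree insertion order: [30, 34, 2, 15, 22, 5, 29, 32, 42]
Tree (level-order array): [30, 2, 34, None, 15, 32, 42, 5, 22, None, None, None, None, None, None, None, 29]
BFS from the root, enqueuing left then right child of each popped node:
  queue [30] -> pop 30, enqueue [2, 34], visited so far: [30]
  queue [2, 34] -> pop 2, enqueue [15], visited so far: [30, 2]
  queue [34, 15] -> pop 34, enqueue [32, 42], visited so far: [30, 2, 34]
  queue [15, 32, 42] -> pop 15, enqueue [5, 22], visited so far: [30, 2, 34, 15]
  queue [32, 42, 5, 22] -> pop 32, enqueue [none], visited so far: [30, 2, 34, 15, 32]
  queue [42, 5, 22] -> pop 42, enqueue [none], visited so far: [30, 2, 34, 15, 32, 42]
  queue [5, 22] -> pop 5, enqueue [none], visited so far: [30, 2, 34, 15, 32, 42, 5]
  queue [22] -> pop 22, enqueue [29], visited so far: [30, 2, 34, 15, 32, 42, 5, 22]
  queue [29] -> pop 29, enqueue [none], visited so far: [30, 2, 34, 15, 32, 42, 5, 22, 29]
Result: [30, 2, 34, 15, 32, 42, 5, 22, 29]


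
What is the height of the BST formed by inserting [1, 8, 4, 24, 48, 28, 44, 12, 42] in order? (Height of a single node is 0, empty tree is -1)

Insertion order: [1, 8, 4, 24, 48, 28, 44, 12, 42]
Tree (level-order array): [1, None, 8, 4, 24, None, None, 12, 48, None, None, 28, None, None, 44, 42]
Compute height bottom-up (empty subtree = -1):
  height(4) = 1 + max(-1, -1) = 0
  height(12) = 1 + max(-1, -1) = 0
  height(42) = 1 + max(-1, -1) = 0
  height(44) = 1 + max(0, -1) = 1
  height(28) = 1 + max(-1, 1) = 2
  height(48) = 1 + max(2, -1) = 3
  height(24) = 1 + max(0, 3) = 4
  height(8) = 1 + max(0, 4) = 5
  height(1) = 1 + max(-1, 5) = 6
Height = 6


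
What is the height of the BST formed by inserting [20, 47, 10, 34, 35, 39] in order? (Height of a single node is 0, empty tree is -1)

Insertion order: [20, 47, 10, 34, 35, 39]
Tree (level-order array): [20, 10, 47, None, None, 34, None, None, 35, None, 39]
Compute height bottom-up (empty subtree = -1):
  height(10) = 1 + max(-1, -1) = 0
  height(39) = 1 + max(-1, -1) = 0
  height(35) = 1 + max(-1, 0) = 1
  height(34) = 1 + max(-1, 1) = 2
  height(47) = 1 + max(2, -1) = 3
  height(20) = 1 + max(0, 3) = 4
Height = 4


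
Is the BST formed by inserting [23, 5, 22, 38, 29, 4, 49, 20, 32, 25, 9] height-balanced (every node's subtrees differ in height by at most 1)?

Tree (level-order array): [23, 5, 38, 4, 22, 29, 49, None, None, 20, None, 25, 32, None, None, 9]
Definition: a tree is height-balanced if, at every node, |h(left) - h(right)| <= 1 (empty subtree has height -1).
Bottom-up per-node check:
  node 4: h_left=-1, h_right=-1, diff=0 [OK], height=0
  node 9: h_left=-1, h_right=-1, diff=0 [OK], height=0
  node 20: h_left=0, h_right=-1, diff=1 [OK], height=1
  node 22: h_left=1, h_right=-1, diff=2 [FAIL (|1--1|=2 > 1)], height=2
  node 5: h_left=0, h_right=2, diff=2 [FAIL (|0-2|=2 > 1)], height=3
  node 25: h_left=-1, h_right=-1, diff=0 [OK], height=0
  node 32: h_left=-1, h_right=-1, diff=0 [OK], height=0
  node 29: h_left=0, h_right=0, diff=0 [OK], height=1
  node 49: h_left=-1, h_right=-1, diff=0 [OK], height=0
  node 38: h_left=1, h_right=0, diff=1 [OK], height=2
  node 23: h_left=3, h_right=2, diff=1 [OK], height=4
Node 22 violates the condition: |1 - -1| = 2 > 1.
Result: Not balanced


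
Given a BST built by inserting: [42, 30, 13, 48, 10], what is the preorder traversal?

Tree insertion order: [42, 30, 13, 48, 10]
Tree (level-order array): [42, 30, 48, 13, None, None, None, 10]
Preorder traversal: [42, 30, 13, 10, 48]


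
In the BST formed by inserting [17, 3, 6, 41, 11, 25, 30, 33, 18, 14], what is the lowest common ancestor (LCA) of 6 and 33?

Tree insertion order: [17, 3, 6, 41, 11, 25, 30, 33, 18, 14]
Tree (level-order array): [17, 3, 41, None, 6, 25, None, None, 11, 18, 30, None, 14, None, None, None, 33]
In a BST, the LCA of p=6, q=33 is the first node v on the
root-to-leaf path with p <= v <= q (go left if both < v, right if both > v).
Walk from root:
  at 17: 6 <= 17 <= 33, this is the LCA
LCA = 17


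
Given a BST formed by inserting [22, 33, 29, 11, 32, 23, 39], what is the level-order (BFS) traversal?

Tree insertion order: [22, 33, 29, 11, 32, 23, 39]
Tree (level-order array): [22, 11, 33, None, None, 29, 39, 23, 32]
BFS from the root, enqueuing left then right child of each popped node:
  queue [22] -> pop 22, enqueue [11, 33], visited so far: [22]
  queue [11, 33] -> pop 11, enqueue [none], visited so far: [22, 11]
  queue [33] -> pop 33, enqueue [29, 39], visited so far: [22, 11, 33]
  queue [29, 39] -> pop 29, enqueue [23, 32], visited so far: [22, 11, 33, 29]
  queue [39, 23, 32] -> pop 39, enqueue [none], visited so far: [22, 11, 33, 29, 39]
  queue [23, 32] -> pop 23, enqueue [none], visited so far: [22, 11, 33, 29, 39, 23]
  queue [32] -> pop 32, enqueue [none], visited so far: [22, 11, 33, 29, 39, 23, 32]
Result: [22, 11, 33, 29, 39, 23, 32]


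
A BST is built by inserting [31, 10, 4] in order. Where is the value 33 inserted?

Starting tree (level order): [31, 10, None, 4]
Insertion path: 31
Result: insert 33 as right child of 31
Final tree (level order): [31, 10, 33, 4]


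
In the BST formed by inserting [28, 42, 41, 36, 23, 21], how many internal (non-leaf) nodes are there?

Tree built from: [28, 42, 41, 36, 23, 21]
Tree (level-order array): [28, 23, 42, 21, None, 41, None, None, None, 36]
Rule: An internal node has at least one child.
Per-node child counts:
  node 28: 2 child(ren)
  node 23: 1 child(ren)
  node 21: 0 child(ren)
  node 42: 1 child(ren)
  node 41: 1 child(ren)
  node 36: 0 child(ren)
Matching nodes: [28, 23, 42, 41]
Count of internal (non-leaf) nodes: 4


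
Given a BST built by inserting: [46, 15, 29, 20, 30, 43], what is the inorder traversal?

Tree insertion order: [46, 15, 29, 20, 30, 43]
Tree (level-order array): [46, 15, None, None, 29, 20, 30, None, None, None, 43]
Inorder traversal: [15, 20, 29, 30, 43, 46]


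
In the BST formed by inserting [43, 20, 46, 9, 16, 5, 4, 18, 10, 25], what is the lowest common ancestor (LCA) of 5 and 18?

Tree insertion order: [43, 20, 46, 9, 16, 5, 4, 18, 10, 25]
Tree (level-order array): [43, 20, 46, 9, 25, None, None, 5, 16, None, None, 4, None, 10, 18]
In a BST, the LCA of p=5, q=18 is the first node v on the
root-to-leaf path with p <= v <= q (go left if both < v, right if both > v).
Walk from root:
  at 43: both 5 and 18 < 43, go left
  at 20: both 5 and 18 < 20, go left
  at 9: 5 <= 9 <= 18, this is the LCA
LCA = 9


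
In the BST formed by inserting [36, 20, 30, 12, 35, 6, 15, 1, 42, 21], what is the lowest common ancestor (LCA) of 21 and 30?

Tree insertion order: [36, 20, 30, 12, 35, 6, 15, 1, 42, 21]
Tree (level-order array): [36, 20, 42, 12, 30, None, None, 6, 15, 21, 35, 1]
In a BST, the LCA of p=21, q=30 is the first node v on the
root-to-leaf path with p <= v <= q (go left if both < v, right if both > v).
Walk from root:
  at 36: both 21 and 30 < 36, go left
  at 20: both 21 and 30 > 20, go right
  at 30: 21 <= 30 <= 30, this is the LCA
LCA = 30


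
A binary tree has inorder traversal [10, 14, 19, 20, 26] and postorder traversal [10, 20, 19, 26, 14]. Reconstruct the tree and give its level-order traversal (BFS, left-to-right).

Inorder:   [10, 14, 19, 20, 26]
Postorder: [10, 20, 19, 26, 14]
Algorithm: postorder visits root last, so walk postorder right-to-left;
each value is the root of the current inorder slice — split it at that
value, recurse on the right subtree first, then the left.
Recursive splits:
  root=14; inorder splits into left=[10], right=[19, 20, 26]
  root=26; inorder splits into left=[19, 20], right=[]
  root=19; inorder splits into left=[], right=[20]
  root=20; inorder splits into left=[], right=[]
  root=10; inorder splits into left=[], right=[]
Reconstructed level-order: [14, 10, 26, 19, 20]


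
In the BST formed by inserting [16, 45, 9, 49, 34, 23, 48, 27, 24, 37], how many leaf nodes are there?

Tree built from: [16, 45, 9, 49, 34, 23, 48, 27, 24, 37]
Tree (level-order array): [16, 9, 45, None, None, 34, 49, 23, 37, 48, None, None, 27, None, None, None, None, 24]
Rule: A leaf has 0 children.
Per-node child counts:
  node 16: 2 child(ren)
  node 9: 0 child(ren)
  node 45: 2 child(ren)
  node 34: 2 child(ren)
  node 23: 1 child(ren)
  node 27: 1 child(ren)
  node 24: 0 child(ren)
  node 37: 0 child(ren)
  node 49: 1 child(ren)
  node 48: 0 child(ren)
Matching nodes: [9, 24, 37, 48]
Count of leaf nodes: 4


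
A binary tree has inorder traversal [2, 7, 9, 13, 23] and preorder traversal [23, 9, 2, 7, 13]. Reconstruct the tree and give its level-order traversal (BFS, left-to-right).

Inorder:  [2, 7, 9, 13, 23]
Preorder: [23, 9, 2, 7, 13]
Algorithm: preorder visits root first, so consume preorder in order;
for each root, split the current inorder slice at that value into
left-subtree inorder and right-subtree inorder, then recurse.
Recursive splits:
  root=23; inorder splits into left=[2, 7, 9, 13], right=[]
  root=9; inorder splits into left=[2, 7], right=[13]
  root=2; inorder splits into left=[], right=[7]
  root=7; inorder splits into left=[], right=[]
  root=13; inorder splits into left=[], right=[]
Reconstructed level-order: [23, 9, 2, 13, 7]


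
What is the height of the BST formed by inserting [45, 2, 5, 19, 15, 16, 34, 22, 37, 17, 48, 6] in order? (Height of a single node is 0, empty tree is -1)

Insertion order: [45, 2, 5, 19, 15, 16, 34, 22, 37, 17, 48, 6]
Tree (level-order array): [45, 2, 48, None, 5, None, None, None, 19, 15, 34, 6, 16, 22, 37, None, None, None, 17]
Compute height bottom-up (empty subtree = -1):
  height(6) = 1 + max(-1, -1) = 0
  height(17) = 1 + max(-1, -1) = 0
  height(16) = 1 + max(-1, 0) = 1
  height(15) = 1 + max(0, 1) = 2
  height(22) = 1 + max(-1, -1) = 0
  height(37) = 1 + max(-1, -1) = 0
  height(34) = 1 + max(0, 0) = 1
  height(19) = 1 + max(2, 1) = 3
  height(5) = 1 + max(-1, 3) = 4
  height(2) = 1 + max(-1, 4) = 5
  height(48) = 1 + max(-1, -1) = 0
  height(45) = 1 + max(5, 0) = 6
Height = 6


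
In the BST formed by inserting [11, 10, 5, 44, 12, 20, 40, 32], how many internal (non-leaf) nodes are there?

Tree built from: [11, 10, 5, 44, 12, 20, 40, 32]
Tree (level-order array): [11, 10, 44, 5, None, 12, None, None, None, None, 20, None, 40, 32]
Rule: An internal node has at least one child.
Per-node child counts:
  node 11: 2 child(ren)
  node 10: 1 child(ren)
  node 5: 0 child(ren)
  node 44: 1 child(ren)
  node 12: 1 child(ren)
  node 20: 1 child(ren)
  node 40: 1 child(ren)
  node 32: 0 child(ren)
Matching nodes: [11, 10, 44, 12, 20, 40]
Count of internal (non-leaf) nodes: 6


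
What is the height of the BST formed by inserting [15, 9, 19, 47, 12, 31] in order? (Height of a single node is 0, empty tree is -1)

Insertion order: [15, 9, 19, 47, 12, 31]
Tree (level-order array): [15, 9, 19, None, 12, None, 47, None, None, 31]
Compute height bottom-up (empty subtree = -1):
  height(12) = 1 + max(-1, -1) = 0
  height(9) = 1 + max(-1, 0) = 1
  height(31) = 1 + max(-1, -1) = 0
  height(47) = 1 + max(0, -1) = 1
  height(19) = 1 + max(-1, 1) = 2
  height(15) = 1 + max(1, 2) = 3
Height = 3


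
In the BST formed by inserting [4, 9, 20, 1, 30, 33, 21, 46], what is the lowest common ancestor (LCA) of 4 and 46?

Tree insertion order: [4, 9, 20, 1, 30, 33, 21, 46]
Tree (level-order array): [4, 1, 9, None, None, None, 20, None, 30, 21, 33, None, None, None, 46]
In a BST, the LCA of p=4, q=46 is the first node v on the
root-to-leaf path with p <= v <= q (go left if both < v, right if both > v).
Walk from root:
  at 4: 4 <= 4 <= 46, this is the LCA
LCA = 4


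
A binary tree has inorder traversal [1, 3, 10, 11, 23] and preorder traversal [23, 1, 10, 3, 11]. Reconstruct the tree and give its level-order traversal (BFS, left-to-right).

Inorder:  [1, 3, 10, 11, 23]
Preorder: [23, 1, 10, 3, 11]
Algorithm: preorder visits root first, so consume preorder in order;
for each root, split the current inorder slice at that value into
left-subtree inorder and right-subtree inorder, then recurse.
Recursive splits:
  root=23; inorder splits into left=[1, 3, 10, 11], right=[]
  root=1; inorder splits into left=[], right=[3, 10, 11]
  root=10; inorder splits into left=[3], right=[11]
  root=3; inorder splits into left=[], right=[]
  root=11; inorder splits into left=[], right=[]
Reconstructed level-order: [23, 1, 10, 3, 11]


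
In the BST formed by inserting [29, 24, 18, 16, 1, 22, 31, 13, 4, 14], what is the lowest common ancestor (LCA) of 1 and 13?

Tree insertion order: [29, 24, 18, 16, 1, 22, 31, 13, 4, 14]
Tree (level-order array): [29, 24, 31, 18, None, None, None, 16, 22, 1, None, None, None, None, 13, 4, 14]
In a BST, the LCA of p=1, q=13 is the first node v on the
root-to-leaf path with p <= v <= q (go left if both < v, right if both > v).
Walk from root:
  at 29: both 1 and 13 < 29, go left
  at 24: both 1 and 13 < 24, go left
  at 18: both 1 and 13 < 18, go left
  at 16: both 1 and 13 < 16, go left
  at 1: 1 <= 1 <= 13, this is the LCA
LCA = 1


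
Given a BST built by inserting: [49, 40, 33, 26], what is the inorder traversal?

Tree insertion order: [49, 40, 33, 26]
Tree (level-order array): [49, 40, None, 33, None, 26]
Inorder traversal: [26, 33, 40, 49]


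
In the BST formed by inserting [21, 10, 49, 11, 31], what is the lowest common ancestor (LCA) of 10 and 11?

Tree insertion order: [21, 10, 49, 11, 31]
Tree (level-order array): [21, 10, 49, None, 11, 31]
In a BST, the LCA of p=10, q=11 is the first node v on the
root-to-leaf path with p <= v <= q (go left if both < v, right if both > v).
Walk from root:
  at 21: both 10 and 11 < 21, go left
  at 10: 10 <= 10 <= 11, this is the LCA
LCA = 10


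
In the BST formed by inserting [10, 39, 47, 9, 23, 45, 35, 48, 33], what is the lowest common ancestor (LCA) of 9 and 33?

Tree insertion order: [10, 39, 47, 9, 23, 45, 35, 48, 33]
Tree (level-order array): [10, 9, 39, None, None, 23, 47, None, 35, 45, 48, 33]
In a BST, the LCA of p=9, q=33 is the first node v on the
root-to-leaf path with p <= v <= q (go left if both < v, right if both > v).
Walk from root:
  at 10: 9 <= 10 <= 33, this is the LCA
LCA = 10


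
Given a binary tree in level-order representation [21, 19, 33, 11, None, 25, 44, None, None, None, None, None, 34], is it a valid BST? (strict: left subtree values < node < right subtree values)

Level-order array: [21, 19, 33, 11, None, 25, 44, None, None, None, None, None, 34]
Validate using subtree bounds (lo, hi): at each node, require lo < value < hi,
then recurse left with hi=value and right with lo=value.
Preorder trace (stopping at first violation):
  at node 21 with bounds (-inf, +inf): OK
  at node 19 with bounds (-inf, 21): OK
  at node 11 with bounds (-inf, 19): OK
  at node 33 with bounds (21, +inf): OK
  at node 25 with bounds (21, 33): OK
  at node 44 with bounds (33, +inf): OK
  at node 34 with bounds (44, +inf): VIOLATION
Node 34 violates its bound: not (44 < 34 < +inf).
Result: Not a valid BST


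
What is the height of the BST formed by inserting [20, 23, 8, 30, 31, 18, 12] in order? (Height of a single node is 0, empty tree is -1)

Insertion order: [20, 23, 8, 30, 31, 18, 12]
Tree (level-order array): [20, 8, 23, None, 18, None, 30, 12, None, None, 31]
Compute height bottom-up (empty subtree = -1):
  height(12) = 1 + max(-1, -1) = 0
  height(18) = 1 + max(0, -1) = 1
  height(8) = 1 + max(-1, 1) = 2
  height(31) = 1 + max(-1, -1) = 0
  height(30) = 1 + max(-1, 0) = 1
  height(23) = 1 + max(-1, 1) = 2
  height(20) = 1 + max(2, 2) = 3
Height = 3


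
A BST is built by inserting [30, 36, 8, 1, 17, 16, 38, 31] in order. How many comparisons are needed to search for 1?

Search path for 1: 30 -> 8 -> 1
Found: True
Comparisons: 3


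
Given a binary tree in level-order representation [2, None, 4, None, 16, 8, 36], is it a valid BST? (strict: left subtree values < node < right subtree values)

Level-order array: [2, None, 4, None, 16, 8, 36]
Validate using subtree bounds (lo, hi): at each node, require lo < value < hi,
then recurse left with hi=value and right with lo=value.
Preorder trace (stopping at first violation):
  at node 2 with bounds (-inf, +inf): OK
  at node 4 with bounds (2, +inf): OK
  at node 16 with bounds (4, +inf): OK
  at node 8 with bounds (4, 16): OK
  at node 36 with bounds (16, +inf): OK
No violation found at any node.
Result: Valid BST


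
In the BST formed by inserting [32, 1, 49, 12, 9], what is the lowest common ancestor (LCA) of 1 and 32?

Tree insertion order: [32, 1, 49, 12, 9]
Tree (level-order array): [32, 1, 49, None, 12, None, None, 9]
In a BST, the LCA of p=1, q=32 is the first node v on the
root-to-leaf path with p <= v <= q (go left if both < v, right if both > v).
Walk from root:
  at 32: 1 <= 32 <= 32, this is the LCA
LCA = 32


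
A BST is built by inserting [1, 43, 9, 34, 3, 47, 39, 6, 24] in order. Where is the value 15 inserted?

Starting tree (level order): [1, None, 43, 9, 47, 3, 34, None, None, None, 6, 24, 39]
Insertion path: 1 -> 43 -> 9 -> 34 -> 24
Result: insert 15 as left child of 24
Final tree (level order): [1, None, 43, 9, 47, 3, 34, None, None, None, 6, 24, 39, None, None, 15]


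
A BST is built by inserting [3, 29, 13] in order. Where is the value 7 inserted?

Starting tree (level order): [3, None, 29, 13]
Insertion path: 3 -> 29 -> 13
Result: insert 7 as left child of 13
Final tree (level order): [3, None, 29, 13, None, 7]


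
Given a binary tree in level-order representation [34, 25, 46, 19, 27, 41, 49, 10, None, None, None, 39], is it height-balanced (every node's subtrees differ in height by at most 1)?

Tree (level-order array): [34, 25, 46, 19, 27, 41, 49, 10, None, None, None, 39]
Definition: a tree is height-balanced if, at every node, |h(left) - h(right)| <= 1 (empty subtree has height -1).
Bottom-up per-node check:
  node 10: h_left=-1, h_right=-1, diff=0 [OK], height=0
  node 19: h_left=0, h_right=-1, diff=1 [OK], height=1
  node 27: h_left=-1, h_right=-1, diff=0 [OK], height=0
  node 25: h_left=1, h_right=0, diff=1 [OK], height=2
  node 39: h_left=-1, h_right=-1, diff=0 [OK], height=0
  node 41: h_left=0, h_right=-1, diff=1 [OK], height=1
  node 49: h_left=-1, h_right=-1, diff=0 [OK], height=0
  node 46: h_left=1, h_right=0, diff=1 [OK], height=2
  node 34: h_left=2, h_right=2, diff=0 [OK], height=3
All nodes satisfy the balance condition.
Result: Balanced


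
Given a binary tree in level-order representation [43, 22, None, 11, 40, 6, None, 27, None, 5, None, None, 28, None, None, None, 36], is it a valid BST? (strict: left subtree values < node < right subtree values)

Level-order array: [43, 22, None, 11, 40, 6, None, 27, None, 5, None, None, 28, None, None, None, 36]
Validate using subtree bounds (lo, hi): at each node, require lo < value < hi,
then recurse left with hi=value and right with lo=value.
Preorder trace (stopping at first violation):
  at node 43 with bounds (-inf, +inf): OK
  at node 22 with bounds (-inf, 43): OK
  at node 11 with bounds (-inf, 22): OK
  at node 6 with bounds (-inf, 11): OK
  at node 5 with bounds (-inf, 6): OK
  at node 40 with bounds (22, 43): OK
  at node 27 with bounds (22, 40): OK
  at node 28 with bounds (27, 40): OK
  at node 36 with bounds (28, 40): OK
No violation found at any node.
Result: Valid BST


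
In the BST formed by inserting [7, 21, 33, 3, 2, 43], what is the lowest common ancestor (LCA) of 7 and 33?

Tree insertion order: [7, 21, 33, 3, 2, 43]
Tree (level-order array): [7, 3, 21, 2, None, None, 33, None, None, None, 43]
In a BST, the LCA of p=7, q=33 is the first node v on the
root-to-leaf path with p <= v <= q (go left if both < v, right if both > v).
Walk from root:
  at 7: 7 <= 7 <= 33, this is the LCA
LCA = 7


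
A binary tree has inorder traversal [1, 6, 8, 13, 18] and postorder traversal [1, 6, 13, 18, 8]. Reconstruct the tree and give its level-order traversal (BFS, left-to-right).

Inorder:   [1, 6, 8, 13, 18]
Postorder: [1, 6, 13, 18, 8]
Algorithm: postorder visits root last, so walk postorder right-to-left;
each value is the root of the current inorder slice — split it at that
value, recurse on the right subtree first, then the left.
Recursive splits:
  root=8; inorder splits into left=[1, 6], right=[13, 18]
  root=18; inorder splits into left=[13], right=[]
  root=13; inorder splits into left=[], right=[]
  root=6; inorder splits into left=[1], right=[]
  root=1; inorder splits into left=[], right=[]
Reconstructed level-order: [8, 6, 18, 1, 13]


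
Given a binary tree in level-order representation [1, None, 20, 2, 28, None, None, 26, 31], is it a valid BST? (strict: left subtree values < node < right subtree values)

Level-order array: [1, None, 20, 2, 28, None, None, 26, 31]
Validate using subtree bounds (lo, hi): at each node, require lo < value < hi,
then recurse left with hi=value and right with lo=value.
Preorder trace (stopping at first violation):
  at node 1 with bounds (-inf, +inf): OK
  at node 20 with bounds (1, +inf): OK
  at node 2 with bounds (1, 20): OK
  at node 28 with bounds (20, +inf): OK
  at node 26 with bounds (20, 28): OK
  at node 31 with bounds (28, +inf): OK
No violation found at any node.
Result: Valid BST


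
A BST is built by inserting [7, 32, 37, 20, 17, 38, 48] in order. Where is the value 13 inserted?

Starting tree (level order): [7, None, 32, 20, 37, 17, None, None, 38, None, None, None, 48]
Insertion path: 7 -> 32 -> 20 -> 17
Result: insert 13 as left child of 17
Final tree (level order): [7, None, 32, 20, 37, 17, None, None, 38, 13, None, None, 48]


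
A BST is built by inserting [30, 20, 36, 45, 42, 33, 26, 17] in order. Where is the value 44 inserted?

Starting tree (level order): [30, 20, 36, 17, 26, 33, 45, None, None, None, None, None, None, 42]
Insertion path: 30 -> 36 -> 45 -> 42
Result: insert 44 as right child of 42
Final tree (level order): [30, 20, 36, 17, 26, 33, 45, None, None, None, None, None, None, 42, None, None, 44]


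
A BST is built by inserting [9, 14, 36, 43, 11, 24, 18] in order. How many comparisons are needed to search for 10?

Search path for 10: 9 -> 14 -> 11
Found: False
Comparisons: 3


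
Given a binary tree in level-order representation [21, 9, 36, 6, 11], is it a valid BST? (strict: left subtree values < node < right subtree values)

Level-order array: [21, 9, 36, 6, 11]
Validate using subtree bounds (lo, hi): at each node, require lo < value < hi,
then recurse left with hi=value and right with lo=value.
Preorder trace (stopping at first violation):
  at node 21 with bounds (-inf, +inf): OK
  at node 9 with bounds (-inf, 21): OK
  at node 6 with bounds (-inf, 9): OK
  at node 11 with bounds (9, 21): OK
  at node 36 with bounds (21, +inf): OK
No violation found at any node.
Result: Valid BST


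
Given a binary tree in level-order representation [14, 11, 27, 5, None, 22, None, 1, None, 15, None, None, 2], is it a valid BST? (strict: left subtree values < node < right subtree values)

Level-order array: [14, 11, 27, 5, None, 22, None, 1, None, 15, None, None, 2]
Validate using subtree bounds (lo, hi): at each node, require lo < value < hi,
then recurse left with hi=value and right with lo=value.
Preorder trace (stopping at first violation):
  at node 14 with bounds (-inf, +inf): OK
  at node 11 with bounds (-inf, 14): OK
  at node 5 with bounds (-inf, 11): OK
  at node 1 with bounds (-inf, 5): OK
  at node 2 with bounds (1, 5): OK
  at node 27 with bounds (14, +inf): OK
  at node 22 with bounds (14, 27): OK
  at node 15 with bounds (14, 22): OK
No violation found at any node.
Result: Valid BST


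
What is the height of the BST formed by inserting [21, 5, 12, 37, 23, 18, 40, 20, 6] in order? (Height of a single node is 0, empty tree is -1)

Insertion order: [21, 5, 12, 37, 23, 18, 40, 20, 6]
Tree (level-order array): [21, 5, 37, None, 12, 23, 40, 6, 18, None, None, None, None, None, None, None, 20]
Compute height bottom-up (empty subtree = -1):
  height(6) = 1 + max(-1, -1) = 0
  height(20) = 1 + max(-1, -1) = 0
  height(18) = 1 + max(-1, 0) = 1
  height(12) = 1 + max(0, 1) = 2
  height(5) = 1 + max(-1, 2) = 3
  height(23) = 1 + max(-1, -1) = 0
  height(40) = 1 + max(-1, -1) = 0
  height(37) = 1 + max(0, 0) = 1
  height(21) = 1 + max(3, 1) = 4
Height = 4


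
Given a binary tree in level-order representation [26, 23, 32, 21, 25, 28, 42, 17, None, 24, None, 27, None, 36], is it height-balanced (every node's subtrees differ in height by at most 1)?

Tree (level-order array): [26, 23, 32, 21, 25, 28, 42, 17, None, 24, None, 27, None, 36]
Definition: a tree is height-balanced if, at every node, |h(left) - h(right)| <= 1 (empty subtree has height -1).
Bottom-up per-node check:
  node 17: h_left=-1, h_right=-1, diff=0 [OK], height=0
  node 21: h_left=0, h_right=-1, diff=1 [OK], height=1
  node 24: h_left=-1, h_right=-1, diff=0 [OK], height=0
  node 25: h_left=0, h_right=-1, diff=1 [OK], height=1
  node 23: h_left=1, h_right=1, diff=0 [OK], height=2
  node 27: h_left=-1, h_right=-1, diff=0 [OK], height=0
  node 28: h_left=0, h_right=-1, diff=1 [OK], height=1
  node 36: h_left=-1, h_right=-1, diff=0 [OK], height=0
  node 42: h_left=0, h_right=-1, diff=1 [OK], height=1
  node 32: h_left=1, h_right=1, diff=0 [OK], height=2
  node 26: h_left=2, h_right=2, diff=0 [OK], height=3
All nodes satisfy the balance condition.
Result: Balanced


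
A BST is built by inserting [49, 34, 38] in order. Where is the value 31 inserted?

Starting tree (level order): [49, 34, None, None, 38]
Insertion path: 49 -> 34
Result: insert 31 as left child of 34
Final tree (level order): [49, 34, None, 31, 38]


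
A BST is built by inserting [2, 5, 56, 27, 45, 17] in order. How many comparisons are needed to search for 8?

Search path for 8: 2 -> 5 -> 56 -> 27 -> 17
Found: False
Comparisons: 5


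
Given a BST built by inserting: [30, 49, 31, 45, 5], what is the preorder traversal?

Tree insertion order: [30, 49, 31, 45, 5]
Tree (level-order array): [30, 5, 49, None, None, 31, None, None, 45]
Preorder traversal: [30, 5, 49, 31, 45]


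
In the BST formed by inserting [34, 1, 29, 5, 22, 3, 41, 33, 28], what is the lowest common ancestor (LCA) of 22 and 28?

Tree insertion order: [34, 1, 29, 5, 22, 3, 41, 33, 28]
Tree (level-order array): [34, 1, 41, None, 29, None, None, 5, 33, 3, 22, None, None, None, None, None, 28]
In a BST, the LCA of p=22, q=28 is the first node v on the
root-to-leaf path with p <= v <= q (go left if both < v, right if both > v).
Walk from root:
  at 34: both 22 and 28 < 34, go left
  at 1: both 22 and 28 > 1, go right
  at 29: both 22 and 28 < 29, go left
  at 5: both 22 and 28 > 5, go right
  at 22: 22 <= 22 <= 28, this is the LCA
LCA = 22


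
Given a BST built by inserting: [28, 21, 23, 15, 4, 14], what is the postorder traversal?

Tree insertion order: [28, 21, 23, 15, 4, 14]
Tree (level-order array): [28, 21, None, 15, 23, 4, None, None, None, None, 14]
Postorder traversal: [14, 4, 15, 23, 21, 28]


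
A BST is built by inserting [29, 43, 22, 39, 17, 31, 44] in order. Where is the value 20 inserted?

Starting tree (level order): [29, 22, 43, 17, None, 39, 44, None, None, 31]
Insertion path: 29 -> 22 -> 17
Result: insert 20 as right child of 17
Final tree (level order): [29, 22, 43, 17, None, 39, 44, None, 20, 31]


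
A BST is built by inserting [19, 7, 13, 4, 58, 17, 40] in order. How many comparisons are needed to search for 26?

Search path for 26: 19 -> 58 -> 40
Found: False
Comparisons: 3


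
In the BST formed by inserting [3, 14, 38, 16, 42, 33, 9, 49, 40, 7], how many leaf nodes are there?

Tree built from: [3, 14, 38, 16, 42, 33, 9, 49, 40, 7]
Tree (level-order array): [3, None, 14, 9, 38, 7, None, 16, 42, None, None, None, 33, 40, 49]
Rule: A leaf has 0 children.
Per-node child counts:
  node 3: 1 child(ren)
  node 14: 2 child(ren)
  node 9: 1 child(ren)
  node 7: 0 child(ren)
  node 38: 2 child(ren)
  node 16: 1 child(ren)
  node 33: 0 child(ren)
  node 42: 2 child(ren)
  node 40: 0 child(ren)
  node 49: 0 child(ren)
Matching nodes: [7, 33, 40, 49]
Count of leaf nodes: 4


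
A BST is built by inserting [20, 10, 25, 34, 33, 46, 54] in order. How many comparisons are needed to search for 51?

Search path for 51: 20 -> 25 -> 34 -> 46 -> 54
Found: False
Comparisons: 5


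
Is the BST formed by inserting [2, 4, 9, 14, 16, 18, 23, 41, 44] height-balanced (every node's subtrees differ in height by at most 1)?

Tree (level-order array): [2, None, 4, None, 9, None, 14, None, 16, None, 18, None, 23, None, 41, None, 44]
Definition: a tree is height-balanced if, at every node, |h(left) - h(right)| <= 1 (empty subtree has height -1).
Bottom-up per-node check:
  node 44: h_left=-1, h_right=-1, diff=0 [OK], height=0
  node 41: h_left=-1, h_right=0, diff=1 [OK], height=1
  node 23: h_left=-1, h_right=1, diff=2 [FAIL (|-1-1|=2 > 1)], height=2
  node 18: h_left=-1, h_right=2, diff=3 [FAIL (|-1-2|=3 > 1)], height=3
  node 16: h_left=-1, h_right=3, diff=4 [FAIL (|-1-3|=4 > 1)], height=4
  node 14: h_left=-1, h_right=4, diff=5 [FAIL (|-1-4|=5 > 1)], height=5
  node 9: h_left=-1, h_right=5, diff=6 [FAIL (|-1-5|=6 > 1)], height=6
  node 4: h_left=-1, h_right=6, diff=7 [FAIL (|-1-6|=7 > 1)], height=7
  node 2: h_left=-1, h_right=7, diff=8 [FAIL (|-1-7|=8 > 1)], height=8
Node 23 violates the condition: |-1 - 1| = 2 > 1.
Result: Not balanced


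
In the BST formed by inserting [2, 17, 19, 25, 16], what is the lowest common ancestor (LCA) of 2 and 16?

Tree insertion order: [2, 17, 19, 25, 16]
Tree (level-order array): [2, None, 17, 16, 19, None, None, None, 25]
In a BST, the LCA of p=2, q=16 is the first node v on the
root-to-leaf path with p <= v <= q (go left if both < v, right if both > v).
Walk from root:
  at 2: 2 <= 2 <= 16, this is the LCA
LCA = 2
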